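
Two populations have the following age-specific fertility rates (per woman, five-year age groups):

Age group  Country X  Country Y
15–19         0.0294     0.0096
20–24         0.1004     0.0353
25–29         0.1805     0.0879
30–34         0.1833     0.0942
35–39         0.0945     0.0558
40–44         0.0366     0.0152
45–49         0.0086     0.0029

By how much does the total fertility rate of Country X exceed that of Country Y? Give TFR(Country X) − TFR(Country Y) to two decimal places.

1.66

Country X:
  Sum of ASFRs = 0.0294 + 0.1004 + 0.1805 + 0.1833 + 0.0945 + 0.0366 + 0.0086 = 0.6333
  TFR = 5 × 0.6333 = 3.1665
Country Y:
  Sum of ASFRs = 0.0096 + 0.0353 + 0.0879 + 0.0942 + 0.0558 + 0.0152 + 0.0029 = 0.3009
  TFR = 5 × 0.3009 = 1.5045
Difference = 3.1665 − 1.5045 = 1.662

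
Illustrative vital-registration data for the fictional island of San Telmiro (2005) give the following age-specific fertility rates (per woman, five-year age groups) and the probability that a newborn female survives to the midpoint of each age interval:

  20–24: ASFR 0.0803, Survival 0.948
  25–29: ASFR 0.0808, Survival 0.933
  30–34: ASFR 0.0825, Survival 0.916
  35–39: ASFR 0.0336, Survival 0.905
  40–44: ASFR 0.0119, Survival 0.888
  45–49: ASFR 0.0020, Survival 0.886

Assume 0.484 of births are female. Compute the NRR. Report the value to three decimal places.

Proportion female at birth = 0.484.
Each age group contributes 5 × ASFR × survival:
  20–24: 5 × 0.0803 × 0.948 = 0.38062
  25–29: 5 × 0.0808 × 0.933 = 0.37693
  30–34: 5 × 0.0825 × 0.916 = 0.37785
  35–39: 5 × 0.0336 × 0.905 = 0.15204
  40–44: 5 × 0.0119 × 0.888 = 0.05284
  45–49: 5 × 0.0020 × 0.886 = 0.00886
Sum = 1.34914
NRR = 0.484 × 1.34914 = 0.65298

0.653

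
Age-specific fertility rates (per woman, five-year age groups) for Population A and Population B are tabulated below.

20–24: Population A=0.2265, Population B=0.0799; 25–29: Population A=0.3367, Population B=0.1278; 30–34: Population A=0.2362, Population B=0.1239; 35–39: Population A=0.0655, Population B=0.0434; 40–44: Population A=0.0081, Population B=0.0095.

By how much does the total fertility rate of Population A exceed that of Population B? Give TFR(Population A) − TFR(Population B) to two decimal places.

2.44

Population A:
  Sum of ASFRs = 0.2265 + 0.3367 + 0.2362 + 0.0655 + 0.0081 = 0.8730
  TFR = 5 × 0.8730 = 4.365
Population B:
  Sum of ASFRs = 0.0799 + 0.1278 + 0.1239 + 0.0434 + 0.0095 = 0.3845
  TFR = 5 × 0.3845 = 1.9225
Difference = 4.365 − 1.9225 = 2.4425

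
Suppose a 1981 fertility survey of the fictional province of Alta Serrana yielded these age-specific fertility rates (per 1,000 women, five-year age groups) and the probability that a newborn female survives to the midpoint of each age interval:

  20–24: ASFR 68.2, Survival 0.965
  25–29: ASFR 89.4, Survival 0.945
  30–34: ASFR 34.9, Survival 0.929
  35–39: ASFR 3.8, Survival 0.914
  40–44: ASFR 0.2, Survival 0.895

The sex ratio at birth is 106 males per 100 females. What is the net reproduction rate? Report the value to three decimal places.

Proportion female at birth = 100 / (100 + 106) = 0.48544.
Per-age-group product (5 × ASFR × survival probability):
  20–24: 5 × 68.2/1000 × 0.965 = 0.32907
  25–29: 5 × 89.4/1000 × 0.945 = 0.42242
  30–34: 5 × 34.9/1000 × 0.929 = 0.16211
  35–39: 5 × 3.8/1000 × 0.914 = 0.01737
  40–44: 5 × 0.2/1000 × 0.895 = 0.00090
Sum = 0.93187
NRR = 0.48544 × 0.93187 = 0.45237

0.452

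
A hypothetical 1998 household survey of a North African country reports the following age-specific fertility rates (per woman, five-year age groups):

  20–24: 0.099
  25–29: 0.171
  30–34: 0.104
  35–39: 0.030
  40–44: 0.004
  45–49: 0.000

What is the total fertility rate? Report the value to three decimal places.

Sum of ASFRs = 0.099 + 0.171 + 0.104 + 0.030 + 0.004 + 0.000 = 0.408
TFR = 5 × 0.408 = 2.04

2.040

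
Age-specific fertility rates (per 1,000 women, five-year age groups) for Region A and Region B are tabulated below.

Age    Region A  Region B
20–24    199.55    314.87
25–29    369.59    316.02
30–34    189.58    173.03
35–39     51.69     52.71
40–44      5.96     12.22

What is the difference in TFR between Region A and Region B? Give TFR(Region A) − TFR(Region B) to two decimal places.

Region A:
  Sum of ASFRs = 199.55 + 369.59 + 189.58 + 51.69 + 5.96 = 816.37
  TFR = 5 × 816.37 / 1000 = 4.08185
Region B:
  Sum of ASFRs = 314.87 + 316.02 + 173.03 + 52.71 + 12.22 = 868.85
  TFR = 5 × 868.85 / 1000 = 4.34425
Difference = 4.08185 − 4.34425 = -0.2624

-0.26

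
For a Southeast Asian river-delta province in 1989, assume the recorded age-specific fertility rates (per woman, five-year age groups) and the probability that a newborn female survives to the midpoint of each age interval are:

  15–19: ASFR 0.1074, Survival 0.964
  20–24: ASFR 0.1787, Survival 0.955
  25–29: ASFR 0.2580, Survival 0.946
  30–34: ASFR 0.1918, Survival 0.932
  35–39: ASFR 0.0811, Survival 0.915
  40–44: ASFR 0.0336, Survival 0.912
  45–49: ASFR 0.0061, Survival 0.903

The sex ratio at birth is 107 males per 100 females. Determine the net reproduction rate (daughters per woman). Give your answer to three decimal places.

Proportion female at birth = 100 / (100 + 107) = 0.48309.
Each age group contributes 5 × ASFR × survival:
  15–19: 5 × 0.1074 × 0.964 = 0.51767
  20–24: 5 × 0.1787 × 0.955 = 0.85329
  25–29: 5 × 0.2580 × 0.946 = 1.22034
  30–34: 5 × 0.1918 × 0.932 = 0.89379
  35–39: 5 × 0.0811 × 0.915 = 0.37103
  40–44: 5 × 0.0336 × 0.912 = 0.15322
  45–49: 5 × 0.0061 × 0.903 = 0.02754
Sum = 4.03688
NRR = 0.48309 × 4.03688 = 1.95018

1.950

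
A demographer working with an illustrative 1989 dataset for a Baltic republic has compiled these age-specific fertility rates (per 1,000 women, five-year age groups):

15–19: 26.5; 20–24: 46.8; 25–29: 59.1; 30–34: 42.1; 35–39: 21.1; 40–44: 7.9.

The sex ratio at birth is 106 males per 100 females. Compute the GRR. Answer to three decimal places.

0.494

Proportion female at birth = 100 / (100 + 106) = 0.48544.
Sum of ASFRs = 26.5 + 46.8 + 59.1 + 42.1 + 21.1 + 7.9 = 203.5
TFR = 5 × 203.5 / 1000 = 1.0175
GRR = 0.48544 × 1.0175 = 0.49394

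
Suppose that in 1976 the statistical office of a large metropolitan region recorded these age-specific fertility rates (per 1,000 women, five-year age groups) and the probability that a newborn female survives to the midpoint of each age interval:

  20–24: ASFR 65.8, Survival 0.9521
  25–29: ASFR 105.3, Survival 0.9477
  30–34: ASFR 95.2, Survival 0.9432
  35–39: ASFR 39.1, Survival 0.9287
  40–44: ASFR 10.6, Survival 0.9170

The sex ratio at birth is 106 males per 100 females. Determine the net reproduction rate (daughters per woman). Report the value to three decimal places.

Proportion female at birth = 100 / (100 + 106) = 0.48544.
Weighting each age-specific rate by interval width and survival:
  20–24: 5 × 65.8/1000 × 0.9521 = 0.31324
  25–29: 5 × 105.3/1000 × 0.9477 = 0.49896
  30–34: 5 × 95.2/1000 × 0.9432 = 0.44896
  35–39: 5 × 39.1/1000 × 0.9287 = 0.18156
  40–44: 5 × 10.6/1000 × 0.9170 = 0.04860
Sum = 1.49132
NRR = 0.48544 × 1.49132 = 0.72395
NRR < 1, so the cohort does not fully replace itself.

0.724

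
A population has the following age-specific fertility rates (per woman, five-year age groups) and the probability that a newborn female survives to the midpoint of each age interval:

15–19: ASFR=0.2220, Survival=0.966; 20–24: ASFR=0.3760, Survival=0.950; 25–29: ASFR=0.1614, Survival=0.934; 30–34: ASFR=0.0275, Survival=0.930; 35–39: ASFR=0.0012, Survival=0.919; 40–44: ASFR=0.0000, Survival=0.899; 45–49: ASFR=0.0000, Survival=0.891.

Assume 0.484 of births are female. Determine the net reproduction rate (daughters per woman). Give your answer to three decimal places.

1.813

Proportion female at birth = 0.484.
Weighting each age-specific rate by interval width and survival:
  15–19: 5 × 0.2220 × 0.966 = 1.07226
  20–24: 5 × 0.3760 × 0.950 = 1.78600
  25–29: 5 × 0.1614 × 0.934 = 0.75374
  30–34: 5 × 0.0275 × 0.930 = 0.12788
  35–39: 5 × 0.0012 × 0.919 = 0.00551
  40–44: 5 × 0.0000 × 0.899 = 0.00000
  45–49: 5 × 0.0000 × 0.891 = 0.00000
Sum = 3.74539
NRR = 0.484 × 3.74539 = 1.81277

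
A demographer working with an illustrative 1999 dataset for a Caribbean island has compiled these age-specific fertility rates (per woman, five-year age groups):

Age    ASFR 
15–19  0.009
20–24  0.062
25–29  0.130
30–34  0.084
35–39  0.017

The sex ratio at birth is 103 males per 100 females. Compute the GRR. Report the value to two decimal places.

0.74

Proportion female at birth = 100 / (100 + 103) = 0.49261.
Sum of ASFRs = 0.009 + 0.062 + 0.130 + 0.084 + 0.017 = 0.302
TFR = 5 × 0.302 = 1.51
GRR = 0.49261 × 1.51 = 0.74384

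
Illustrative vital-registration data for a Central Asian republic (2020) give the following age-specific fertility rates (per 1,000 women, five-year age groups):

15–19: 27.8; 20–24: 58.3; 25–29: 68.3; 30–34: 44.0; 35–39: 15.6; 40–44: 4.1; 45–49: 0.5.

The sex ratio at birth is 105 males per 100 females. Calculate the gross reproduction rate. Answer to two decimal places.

0.53

Proportion female at birth = 100 / (100 + 105) = 0.48780.
Sum of ASFRs = 27.8 + 58.3 + 68.3 + 44.0 + 15.6 + 4.1 + 0.5 = 218.6
TFR = 5 × 218.6 / 1000 = 1.093
GRR = 0.48780 × 1.093 = 0.53317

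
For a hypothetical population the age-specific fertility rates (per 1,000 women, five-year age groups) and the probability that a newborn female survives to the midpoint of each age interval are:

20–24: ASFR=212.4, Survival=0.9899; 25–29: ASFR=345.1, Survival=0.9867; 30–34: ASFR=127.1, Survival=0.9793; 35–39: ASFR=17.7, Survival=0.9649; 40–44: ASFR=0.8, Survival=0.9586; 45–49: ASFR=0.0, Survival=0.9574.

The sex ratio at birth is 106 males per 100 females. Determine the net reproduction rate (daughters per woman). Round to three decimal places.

1.682

Proportion female at birth = 100 / (100 + 106) = 0.48544.
Per-age-group product (5 × ASFR × survival probability):
  20–24: 5 × 212.4/1000 × 0.9899 = 1.05127
  25–29: 5 × 345.1/1000 × 0.9867 = 1.70255
  30–34: 5 × 127.1/1000 × 0.9793 = 0.62235
  35–39: 5 × 17.7/1000 × 0.9649 = 0.08539
  40–44: 5 × 0.8/1000 × 0.9586 = 0.00383
  45–49: 5 × 0.0/1000 × 0.9574 = 0.00000
Sum = 3.46539
NRR = 0.48544 × 3.46539 = 1.68224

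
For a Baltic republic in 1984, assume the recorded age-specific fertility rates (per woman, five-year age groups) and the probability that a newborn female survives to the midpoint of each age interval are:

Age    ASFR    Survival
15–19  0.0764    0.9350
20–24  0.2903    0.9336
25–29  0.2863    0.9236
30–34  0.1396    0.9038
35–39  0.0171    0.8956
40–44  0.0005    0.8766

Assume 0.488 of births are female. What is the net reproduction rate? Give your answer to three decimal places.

Proportion female at birth = 0.488.
Weighting each age-specific rate by interval width and survival:
  15–19: 5 × 0.0764 × 0.9350 = 0.35717
  20–24: 5 × 0.2903 × 0.9336 = 1.35512
  25–29: 5 × 0.2863 × 0.9236 = 1.32213
  30–34: 5 × 0.1396 × 0.9038 = 0.63085
  35–39: 5 × 0.0171 × 0.8956 = 0.07657
  40–44: 5 × 0.0005 × 0.8766 = 0.00219
Sum = 3.74403
NRR = 0.488 × 3.74403 = 1.82709

1.827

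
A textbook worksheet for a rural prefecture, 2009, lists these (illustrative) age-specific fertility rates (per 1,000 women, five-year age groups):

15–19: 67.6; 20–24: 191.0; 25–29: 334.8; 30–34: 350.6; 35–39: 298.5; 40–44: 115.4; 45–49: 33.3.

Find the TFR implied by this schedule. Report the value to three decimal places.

Sum of ASFRs = 67.6 + 191.0 + 334.8 + 350.6 + 298.5 + 115.4 + 33.3 = 1391.2
TFR = 5 × 1391.2 / 1000 = 6.956

6.956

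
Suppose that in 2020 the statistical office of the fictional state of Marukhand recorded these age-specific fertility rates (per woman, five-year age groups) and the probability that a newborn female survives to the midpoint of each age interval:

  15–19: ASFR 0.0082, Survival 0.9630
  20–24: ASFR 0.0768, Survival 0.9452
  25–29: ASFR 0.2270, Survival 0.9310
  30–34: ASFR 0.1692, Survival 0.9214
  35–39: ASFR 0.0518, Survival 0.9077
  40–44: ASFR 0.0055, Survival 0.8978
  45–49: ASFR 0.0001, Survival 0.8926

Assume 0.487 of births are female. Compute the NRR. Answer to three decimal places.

1.217

Proportion female at birth = 0.487.
Survival-weighted fertility by age (5·fₓ·Sₓ):
  15–19: 5 × 0.0082 × 0.9630 = 0.03948
  20–24: 5 × 0.0768 × 0.9452 = 0.36296
  25–29: 5 × 0.2270 × 0.9310 = 1.05669
  30–34: 5 × 0.1692 × 0.9214 = 0.77950
  35–39: 5 × 0.0518 × 0.9077 = 0.23509
  40–44: 5 × 0.0055 × 0.8978 = 0.02469
  45–49: 5 × 0.0001 × 0.8926 = 0.00045
Sum = 2.49886
NRR = 0.487 × 2.49886 = 1.21694
An NRR exceeding 1 indicates intrinsic growth under these rates.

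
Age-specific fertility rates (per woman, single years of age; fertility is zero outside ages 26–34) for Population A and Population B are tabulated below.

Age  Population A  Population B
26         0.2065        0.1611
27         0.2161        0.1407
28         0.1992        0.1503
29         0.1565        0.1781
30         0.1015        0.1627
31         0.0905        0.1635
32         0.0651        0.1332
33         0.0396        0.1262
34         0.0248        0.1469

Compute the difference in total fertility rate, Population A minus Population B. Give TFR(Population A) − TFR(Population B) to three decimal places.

-0.263

Population A:
  Sum of ASFRs = 0.2065 + 0.2161 + 0.1992 + 0.1565 + 0.1015 + 0.0905 + 0.0651 + 0.0396 + 0.0248 = 1.0998
  TFR = 1.0998
Population B:
  Sum of ASFRs = 0.1611 + 0.1407 + 0.1503 + 0.1781 + 0.1627 + 0.1635 + 0.1332 + 0.1262 + 0.1469 = 1.3627
  TFR = 1.3627
Difference = 1.0998 − 1.3627 = -0.2629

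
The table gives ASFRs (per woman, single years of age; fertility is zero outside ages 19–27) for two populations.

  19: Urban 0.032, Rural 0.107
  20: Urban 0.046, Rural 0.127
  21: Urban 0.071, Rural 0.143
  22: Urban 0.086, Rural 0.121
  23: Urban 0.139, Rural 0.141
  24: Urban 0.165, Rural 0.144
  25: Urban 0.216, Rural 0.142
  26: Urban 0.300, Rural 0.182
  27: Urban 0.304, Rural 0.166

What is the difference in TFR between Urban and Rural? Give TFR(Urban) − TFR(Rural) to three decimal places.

0.086

Urban:
  Sum of ASFRs = 0.032 + 0.046 + 0.071 + 0.086 + 0.139 + 0.165 + 0.216 + 0.300 + 0.304 = 1.359
  TFR = 1.359
Rural:
  Sum of ASFRs = 0.107 + 0.127 + 0.143 + 0.121 + 0.141 + 0.144 + 0.142 + 0.182 + 0.166 = 1.273
  TFR = 1.273
Difference = 1.359 − 1.273 = 0.086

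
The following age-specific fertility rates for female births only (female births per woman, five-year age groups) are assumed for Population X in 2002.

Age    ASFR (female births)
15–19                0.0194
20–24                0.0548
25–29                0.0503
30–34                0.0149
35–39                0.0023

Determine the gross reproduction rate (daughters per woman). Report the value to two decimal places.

Sum of female ASFRs = 0.0194 + 0.0548 + 0.0503 + 0.0149 + 0.0023 = 0.1417
GRR = 5 × 0.1417 = 0.7085

0.71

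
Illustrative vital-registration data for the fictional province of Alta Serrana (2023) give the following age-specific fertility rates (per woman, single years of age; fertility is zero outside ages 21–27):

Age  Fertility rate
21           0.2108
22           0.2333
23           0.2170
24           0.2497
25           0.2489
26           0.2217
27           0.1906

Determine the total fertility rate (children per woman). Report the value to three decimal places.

1.572

Sum of ASFRs = 0.2108 + 0.2333 + 0.2170 + 0.2497 + 0.2489 + 0.2217 + 0.1906 = 1.5720
TFR = 1.572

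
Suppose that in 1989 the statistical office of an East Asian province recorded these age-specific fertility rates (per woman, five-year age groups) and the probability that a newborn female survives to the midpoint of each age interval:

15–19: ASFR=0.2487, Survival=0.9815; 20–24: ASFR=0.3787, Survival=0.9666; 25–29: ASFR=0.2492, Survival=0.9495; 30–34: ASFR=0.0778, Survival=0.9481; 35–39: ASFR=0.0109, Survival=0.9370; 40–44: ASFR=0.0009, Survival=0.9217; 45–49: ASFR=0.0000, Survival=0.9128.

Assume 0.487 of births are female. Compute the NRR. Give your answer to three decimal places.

2.268

Proportion female at birth = 0.487.
Survival-weighted fertility by age (5·fₓ·Sₓ):
  15–19: 5 × 0.2487 × 0.9815 = 1.22050
  20–24: 5 × 0.3787 × 0.9666 = 1.83026
  25–29: 5 × 0.2492 × 0.9495 = 1.18308
  30–34: 5 × 0.0778 × 0.9481 = 0.36881
  35–39: 5 × 0.0109 × 0.9370 = 0.05107
  40–44: 5 × 0.0009 × 0.9217 = 0.00415
  45–49: 5 × 0.0000 × 0.9128 = 0.00000
Sum = 4.65787
NRR = 0.487 × 4.65787 = 2.26838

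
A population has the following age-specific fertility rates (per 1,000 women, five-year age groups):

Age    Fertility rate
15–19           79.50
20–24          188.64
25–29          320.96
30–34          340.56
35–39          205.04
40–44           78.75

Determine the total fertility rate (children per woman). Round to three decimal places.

Sum of ASFRs = 79.50 + 188.64 + 320.96 + 340.56 + 205.04 + 78.75 = 1213.45
TFR = 5 × 1213.45 / 1000 = 6.06725

6.067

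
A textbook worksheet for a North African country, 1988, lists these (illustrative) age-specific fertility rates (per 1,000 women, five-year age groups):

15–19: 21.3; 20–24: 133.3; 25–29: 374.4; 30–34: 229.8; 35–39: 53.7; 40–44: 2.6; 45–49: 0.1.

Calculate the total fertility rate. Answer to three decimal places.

Sum of ASFRs = 21.3 + 133.3 + 374.4 + 229.8 + 53.7 + 2.6 + 0.1 = 815.2
TFR = 5 × 815.2 / 1000 = 4.076

4.076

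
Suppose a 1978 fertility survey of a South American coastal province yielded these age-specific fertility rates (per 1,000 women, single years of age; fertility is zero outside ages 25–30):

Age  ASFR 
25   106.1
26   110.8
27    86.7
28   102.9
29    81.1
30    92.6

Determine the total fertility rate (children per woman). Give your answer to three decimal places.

Sum of ASFRs = 106.1 + 110.8 + 86.7 + 102.9 + 81.1 + 92.6 = 580.2
TFR = 580.2 / 1000 = 0.5802

0.580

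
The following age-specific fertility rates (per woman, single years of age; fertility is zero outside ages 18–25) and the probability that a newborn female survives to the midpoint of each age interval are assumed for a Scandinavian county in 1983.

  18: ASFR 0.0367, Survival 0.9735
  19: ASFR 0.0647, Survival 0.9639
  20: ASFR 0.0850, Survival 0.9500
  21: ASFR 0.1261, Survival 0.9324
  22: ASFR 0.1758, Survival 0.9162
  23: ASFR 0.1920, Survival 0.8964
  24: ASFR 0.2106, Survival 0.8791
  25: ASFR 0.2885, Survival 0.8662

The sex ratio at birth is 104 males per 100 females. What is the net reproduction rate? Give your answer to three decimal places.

Proportion female at birth = 100 / (100 + 104) = 0.49020.
Weighting each age-specific rate by interval width and survival:
  18: 1 × 0.0367 × 0.9735 = 0.03573
  19: 1 × 0.0647 × 0.9639 = 0.06236
  20: 1 × 0.0850 × 0.9500 = 0.08075
  21: 1 × 0.1261 × 0.9324 = 0.11758
  22: 1 × 0.1758 × 0.9162 = 0.16107
  23: 1 × 0.1920 × 0.8964 = 0.17211
  24: 1 × 0.2106 × 0.8791 = 0.18514
  25: 1 × 0.2885 × 0.8662 = 0.24990
Sum = 1.06464
NRR = 0.49020 × 1.06464 = 0.52189

0.522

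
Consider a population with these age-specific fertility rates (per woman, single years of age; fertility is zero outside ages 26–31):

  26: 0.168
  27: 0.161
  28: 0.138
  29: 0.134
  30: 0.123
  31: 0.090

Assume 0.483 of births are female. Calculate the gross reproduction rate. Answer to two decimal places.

0.39

Proportion female at birth = 0.483.
Sum of ASFRs = 0.168 + 0.161 + 0.138 + 0.134 + 0.123 + 0.090 = 0.814
TFR = 0.814
GRR = 0.483 × 0.814 = 0.39316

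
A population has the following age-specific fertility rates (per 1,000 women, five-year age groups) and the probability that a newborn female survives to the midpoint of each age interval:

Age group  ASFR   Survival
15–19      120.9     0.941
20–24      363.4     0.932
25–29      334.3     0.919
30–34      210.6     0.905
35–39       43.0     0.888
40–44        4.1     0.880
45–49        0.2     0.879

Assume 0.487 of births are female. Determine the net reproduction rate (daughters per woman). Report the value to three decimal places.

Proportion female at birth = 0.487.
Weighting each age-specific rate by interval width and survival:
  15–19: 5 × 120.9/1000 × 0.941 = 0.56883
  20–24: 5 × 363.4/1000 × 0.932 = 1.69344
  25–29: 5 × 334.3/1000 × 0.919 = 1.53611
  30–34: 5 × 210.6/1000 × 0.905 = 0.95297
  35–39: 5 × 43.0/1000 × 0.888 = 0.19092
  40–44: 5 × 4.1/1000 × 0.880 = 0.01804
  45–49: 5 × 0.2/1000 × 0.879 = 0.00088
Sum = 4.96119
NRR = 0.487 × 4.96119 = 2.41610

2.416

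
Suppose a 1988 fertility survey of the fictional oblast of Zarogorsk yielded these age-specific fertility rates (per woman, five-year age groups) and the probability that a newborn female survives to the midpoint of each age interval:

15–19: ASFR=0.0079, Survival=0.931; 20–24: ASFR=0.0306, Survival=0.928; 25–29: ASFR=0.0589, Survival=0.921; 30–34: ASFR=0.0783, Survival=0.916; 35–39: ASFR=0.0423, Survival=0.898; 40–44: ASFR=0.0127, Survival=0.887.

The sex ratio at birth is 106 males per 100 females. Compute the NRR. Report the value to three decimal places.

0.512

Proportion female at birth = 100 / (100 + 106) = 0.48544.
Survival-weighted fertility by age (5·fₓ·Sₓ):
  15–19: 5 × 0.0079 × 0.931 = 0.03677
  20–24: 5 × 0.0306 × 0.928 = 0.14198
  25–29: 5 × 0.0589 × 0.921 = 0.27123
  30–34: 5 × 0.0783 × 0.916 = 0.35861
  35–39: 5 × 0.0423 × 0.898 = 0.18993
  40–44: 5 × 0.0127 × 0.887 = 0.05632
Sum = 1.05484
NRR = 0.48544 × 1.05484 = 0.51206
With NRR below 1 the population is below replacement fertility.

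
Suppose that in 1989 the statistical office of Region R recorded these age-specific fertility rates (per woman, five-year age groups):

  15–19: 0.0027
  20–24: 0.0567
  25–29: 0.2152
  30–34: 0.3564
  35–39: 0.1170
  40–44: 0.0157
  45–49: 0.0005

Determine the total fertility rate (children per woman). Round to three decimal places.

3.821

Sum of ASFRs = 0.0027 + 0.0567 + 0.2152 + 0.3564 + 0.1170 + 0.0157 + 0.0005 = 0.7642
TFR = 5 × 0.7642 = 3.821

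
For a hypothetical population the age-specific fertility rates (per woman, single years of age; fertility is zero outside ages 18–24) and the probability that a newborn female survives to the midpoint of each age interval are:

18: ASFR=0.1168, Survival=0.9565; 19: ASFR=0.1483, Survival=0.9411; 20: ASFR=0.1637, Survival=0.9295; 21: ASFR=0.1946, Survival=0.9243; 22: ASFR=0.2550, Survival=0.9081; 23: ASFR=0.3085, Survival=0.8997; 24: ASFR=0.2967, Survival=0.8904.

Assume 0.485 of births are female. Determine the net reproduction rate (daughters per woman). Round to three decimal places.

0.658

Proportion female at birth = 0.485.
Weighting each age-specific rate by interval width and survival:
  18: 1 × 0.1168 × 0.9565 = 0.11172
  19: 1 × 0.1483 × 0.9411 = 0.13957
  20: 1 × 0.1637 × 0.9295 = 0.15216
  21: 1 × 0.1946 × 0.9243 = 0.17987
  22: 1 × 0.2550 × 0.9081 = 0.23157
  23: 1 × 0.3085 × 0.8997 = 0.27756
  24: 1 × 0.2967 × 0.8904 = 0.26418
Sum = 1.35663
NRR = 0.485 × 1.35663 = 0.65797
NRR < 1, so the cohort does not fully replace itself.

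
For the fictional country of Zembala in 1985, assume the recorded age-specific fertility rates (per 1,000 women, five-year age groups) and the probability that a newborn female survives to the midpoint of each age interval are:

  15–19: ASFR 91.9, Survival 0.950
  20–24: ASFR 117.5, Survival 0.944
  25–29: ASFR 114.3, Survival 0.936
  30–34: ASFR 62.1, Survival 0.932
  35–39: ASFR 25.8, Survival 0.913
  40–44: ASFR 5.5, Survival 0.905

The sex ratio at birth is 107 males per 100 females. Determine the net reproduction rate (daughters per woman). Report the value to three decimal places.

Proportion female at birth = 100 / (100 + 107) = 0.48309.
Per-age-group product (5 × ASFR × survival probability):
  15–19: 5 × 91.9/1000 × 0.950 = 0.43653
  20–24: 5 × 117.5/1000 × 0.944 = 0.55460
  25–29: 5 × 114.3/1000 × 0.936 = 0.53492
  30–34: 5 × 62.1/1000 × 0.932 = 0.28939
  35–39: 5 × 25.8/1000 × 0.913 = 0.11778
  40–44: 5 × 5.5/1000 × 0.905 = 0.02489
Sum = 1.95811
NRR = 0.48309 × 1.95811 = 0.94594

0.946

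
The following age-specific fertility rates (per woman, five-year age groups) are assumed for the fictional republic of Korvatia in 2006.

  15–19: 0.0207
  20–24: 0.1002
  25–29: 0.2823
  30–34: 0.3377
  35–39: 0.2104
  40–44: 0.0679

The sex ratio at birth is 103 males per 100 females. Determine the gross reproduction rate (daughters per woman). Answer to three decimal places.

2.510

Proportion female at birth = 100 / (100 + 103) = 0.49261.
Sum of ASFRs = 0.0207 + 0.1002 + 0.2823 + 0.3377 + 0.2104 + 0.0679 = 1.0192
TFR = 5 × 1.0192 = 5.096
GRR = 0.49261 × 5.096 = 2.51034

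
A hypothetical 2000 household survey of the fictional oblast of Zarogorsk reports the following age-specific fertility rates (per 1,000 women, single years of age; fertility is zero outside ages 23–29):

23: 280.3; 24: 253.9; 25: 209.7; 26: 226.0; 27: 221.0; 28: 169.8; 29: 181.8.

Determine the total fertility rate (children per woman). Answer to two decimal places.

1.54

Sum of ASFRs = 280.3 + 253.9 + 209.7 + 226.0 + 221.0 + 169.8 + 181.8 = 1542.5
TFR = 1542.5 / 1000 = 1.5425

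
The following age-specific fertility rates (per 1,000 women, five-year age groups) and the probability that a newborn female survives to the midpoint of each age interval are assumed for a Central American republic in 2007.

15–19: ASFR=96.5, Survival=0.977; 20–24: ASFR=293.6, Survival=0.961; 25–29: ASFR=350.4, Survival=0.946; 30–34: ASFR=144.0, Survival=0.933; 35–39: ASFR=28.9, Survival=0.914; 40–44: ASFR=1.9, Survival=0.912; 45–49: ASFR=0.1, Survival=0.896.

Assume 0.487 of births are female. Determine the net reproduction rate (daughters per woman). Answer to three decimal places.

Proportion female at birth = 0.487.
Per-age-group product (5 × ASFR × survival probability):
  15–19: 5 × 96.5/1000 × 0.977 = 0.47140
  20–24: 5 × 293.6/1000 × 0.961 = 1.41075
  25–29: 5 × 350.4/1000 × 0.946 = 1.65739
  30–34: 5 × 144.0/1000 × 0.933 = 0.67176
  35–39: 5 × 28.9/1000 × 0.914 = 0.13207
  40–44: 5 × 1.9/1000 × 0.912 = 0.00866
  45–49: 5 × 0.1/1000 × 0.896 = 0.00045
Sum = 4.35248
NRR = 0.487 × 4.35248 = 2.11966
An NRR exceeding 1 indicates intrinsic growth under these rates.

2.120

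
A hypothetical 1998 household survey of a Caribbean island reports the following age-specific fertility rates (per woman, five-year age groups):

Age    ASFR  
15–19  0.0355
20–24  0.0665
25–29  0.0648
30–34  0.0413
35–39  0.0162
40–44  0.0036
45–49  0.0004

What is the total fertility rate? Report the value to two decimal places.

Sum of ASFRs = 0.0355 + 0.0665 + 0.0648 + 0.0413 + 0.0162 + 0.0036 + 0.0004 = 0.2283
TFR = 5 × 0.2283 = 1.1415

1.14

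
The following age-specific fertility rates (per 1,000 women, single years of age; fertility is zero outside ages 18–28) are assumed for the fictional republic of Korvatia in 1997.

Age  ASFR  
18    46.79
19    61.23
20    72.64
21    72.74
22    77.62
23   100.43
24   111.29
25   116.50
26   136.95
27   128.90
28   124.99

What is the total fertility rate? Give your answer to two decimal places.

Sum of ASFRs = 46.79 + 61.23 + 72.64 + 72.74 + 77.62 + 100.43 + 111.29 + 116.50 + 136.95 + 128.90 + 124.99 = 1050.08
TFR = 1050.08 / 1000 = 1.05008

1.05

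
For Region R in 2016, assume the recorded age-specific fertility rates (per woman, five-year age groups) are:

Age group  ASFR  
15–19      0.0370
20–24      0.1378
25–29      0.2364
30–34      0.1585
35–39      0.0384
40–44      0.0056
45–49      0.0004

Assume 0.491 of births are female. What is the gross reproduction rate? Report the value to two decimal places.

1.51

Proportion female at birth = 0.491.
Sum of ASFRs = 0.0370 + 0.1378 + 0.2364 + 0.1585 + 0.0384 + 0.0056 + 0.0004 = 0.6141
TFR = 5 × 0.6141 = 3.0705
GRR = 0.491 × 3.0705 = 1.50762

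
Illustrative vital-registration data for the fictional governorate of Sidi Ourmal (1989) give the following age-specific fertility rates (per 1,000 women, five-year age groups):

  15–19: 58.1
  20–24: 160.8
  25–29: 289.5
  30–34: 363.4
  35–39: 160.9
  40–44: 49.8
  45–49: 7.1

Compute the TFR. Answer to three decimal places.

5.448

Sum of ASFRs = 58.1 + 160.8 + 289.5 + 363.4 + 160.9 + 49.8 + 7.1 = 1089.6
TFR = 5 × 1089.6 / 1000 = 5.448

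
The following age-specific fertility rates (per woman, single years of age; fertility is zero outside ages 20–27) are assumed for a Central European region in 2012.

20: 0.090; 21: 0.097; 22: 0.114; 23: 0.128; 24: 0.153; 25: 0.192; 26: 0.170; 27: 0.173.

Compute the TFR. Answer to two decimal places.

1.12

Sum of ASFRs = 0.090 + 0.097 + 0.114 + 0.128 + 0.153 + 0.192 + 0.170 + 0.173 = 1.117
TFR = 1.117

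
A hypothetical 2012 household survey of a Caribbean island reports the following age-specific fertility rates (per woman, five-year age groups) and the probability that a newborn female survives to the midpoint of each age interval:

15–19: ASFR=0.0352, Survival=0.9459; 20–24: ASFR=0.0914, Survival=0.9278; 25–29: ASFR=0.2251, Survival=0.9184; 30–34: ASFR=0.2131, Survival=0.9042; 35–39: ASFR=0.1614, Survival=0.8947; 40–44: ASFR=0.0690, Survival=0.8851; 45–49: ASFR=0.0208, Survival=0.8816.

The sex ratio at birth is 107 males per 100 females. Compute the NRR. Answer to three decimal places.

Proportion female at birth = 100 / (100 + 107) = 0.48309.
Each age group contributes 5 × ASFR × survival:
  15–19: 5 × 0.0352 × 0.9459 = 0.16648
  20–24: 5 × 0.0914 × 0.9278 = 0.42400
  25–29: 5 × 0.2251 × 0.9184 = 1.03366
  30–34: 5 × 0.2131 × 0.9042 = 0.96343
  35–39: 5 × 0.1614 × 0.8947 = 0.72202
  40–44: 5 × 0.0690 × 0.8851 = 0.30536
  45–49: 5 × 0.0208 × 0.8816 = 0.09169
Sum = 3.70664
NRR = 0.48309 × 3.70664 = 1.79064

1.791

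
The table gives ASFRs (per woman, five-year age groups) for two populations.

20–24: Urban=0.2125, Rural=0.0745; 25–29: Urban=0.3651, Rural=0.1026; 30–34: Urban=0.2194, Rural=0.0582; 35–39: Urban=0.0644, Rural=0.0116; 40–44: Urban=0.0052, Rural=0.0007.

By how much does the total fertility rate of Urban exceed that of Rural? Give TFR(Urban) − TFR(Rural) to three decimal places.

3.095

Urban:
  Sum of ASFRs = 0.2125 + 0.3651 + 0.2194 + 0.0644 + 0.0052 = 0.8666
  TFR = 5 × 0.8666 = 4.333
Rural:
  Sum of ASFRs = 0.0745 + 0.1026 + 0.0582 + 0.0116 + 0.0007 = 0.2476
  TFR = 5 × 0.2476 = 1.238
Difference = 4.333 − 1.238 = 3.095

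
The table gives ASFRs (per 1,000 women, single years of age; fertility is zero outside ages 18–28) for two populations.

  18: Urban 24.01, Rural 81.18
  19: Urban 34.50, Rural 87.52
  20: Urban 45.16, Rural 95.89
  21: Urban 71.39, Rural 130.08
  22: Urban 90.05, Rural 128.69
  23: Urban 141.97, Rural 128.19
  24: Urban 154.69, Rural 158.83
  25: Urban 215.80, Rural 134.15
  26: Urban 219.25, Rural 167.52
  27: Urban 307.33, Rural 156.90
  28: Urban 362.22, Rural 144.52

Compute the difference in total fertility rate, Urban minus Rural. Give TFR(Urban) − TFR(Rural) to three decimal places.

Urban:
  Sum of ASFRs = 24.01 + 34.50 + 45.16 + 71.39 + 90.05 + 141.97 + 154.69 + 215.80 + 219.25 + 307.33 + 362.22 = 1666.37
  TFR = 1666.37 / 1000 = 1.66637
Rural:
  Sum of ASFRs = 81.18 + 87.52 + 95.89 + 130.08 + 128.69 + 128.19 + 158.83 + 134.15 + 167.52 + 156.90 + 144.52 = 1413.47
  TFR = 1413.47 / 1000 = 1.41347
Difference = 1.66637 − 1.41347 = 0.2529

0.253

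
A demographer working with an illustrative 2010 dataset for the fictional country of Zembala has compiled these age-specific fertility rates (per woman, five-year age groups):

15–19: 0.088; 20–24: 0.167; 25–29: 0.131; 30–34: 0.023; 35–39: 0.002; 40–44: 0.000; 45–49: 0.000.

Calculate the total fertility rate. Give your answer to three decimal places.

Sum of ASFRs = 0.088 + 0.167 + 0.131 + 0.023 + 0.002 + 0.000 + 0.000 = 0.411
TFR = 5 × 0.411 = 2.055

2.055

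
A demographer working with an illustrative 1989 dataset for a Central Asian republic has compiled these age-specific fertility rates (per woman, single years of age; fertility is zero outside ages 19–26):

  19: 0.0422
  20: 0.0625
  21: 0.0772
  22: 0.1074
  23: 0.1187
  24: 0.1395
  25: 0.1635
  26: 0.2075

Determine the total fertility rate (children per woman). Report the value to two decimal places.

0.92

Sum of ASFRs = 0.0422 + 0.0625 + 0.0772 + 0.1074 + 0.1187 + 0.1395 + 0.1635 + 0.2075 = 0.9185
TFR = 0.9185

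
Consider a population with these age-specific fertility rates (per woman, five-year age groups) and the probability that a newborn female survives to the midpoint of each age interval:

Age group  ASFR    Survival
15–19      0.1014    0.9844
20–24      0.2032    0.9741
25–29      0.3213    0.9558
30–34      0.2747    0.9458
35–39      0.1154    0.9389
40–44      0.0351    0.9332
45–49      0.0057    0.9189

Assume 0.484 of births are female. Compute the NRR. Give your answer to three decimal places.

2.447

Proportion female at birth = 0.484.
Survival-weighted fertility by age (5·fₓ·Sₓ):
  15–19: 5 × 0.1014 × 0.9844 = 0.49909
  20–24: 5 × 0.2032 × 0.9741 = 0.98969
  25–29: 5 × 0.3213 × 0.9558 = 1.53549
  30–34: 5 × 0.2747 × 0.9458 = 1.29906
  35–39: 5 × 0.1154 × 0.9389 = 0.54175
  40–44: 5 × 0.0351 × 0.9332 = 0.16378
  45–49: 5 × 0.0057 × 0.9189 = 0.02619
Sum = 5.05505
NRR = 0.484 × 5.05505 = 2.44664
NRR > 1, so each generation more than replaces itself.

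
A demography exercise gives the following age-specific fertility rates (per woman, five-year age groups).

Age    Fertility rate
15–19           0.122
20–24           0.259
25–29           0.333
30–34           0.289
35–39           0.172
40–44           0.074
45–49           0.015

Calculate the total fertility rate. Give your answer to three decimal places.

6.320

Sum of ASFRs = 0.122 + 0.259 + 0.333 + 0.289 + 0.172 + 0.074 + 0.015 = 1.264
TFR = 5 × 1.264 = 6.32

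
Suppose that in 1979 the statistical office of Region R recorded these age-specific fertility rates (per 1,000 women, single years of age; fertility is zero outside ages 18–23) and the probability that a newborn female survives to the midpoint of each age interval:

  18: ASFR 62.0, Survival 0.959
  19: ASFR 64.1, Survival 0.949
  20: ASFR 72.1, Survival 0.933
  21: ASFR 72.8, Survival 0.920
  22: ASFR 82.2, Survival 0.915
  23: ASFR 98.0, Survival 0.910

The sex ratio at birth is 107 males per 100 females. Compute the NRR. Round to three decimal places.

Proportion female at birth = 100 / (100 + 107) = 0.48309.
Per-age-group product (1 × ASFR × survival probability):
  18: 1 × 62.0/1000 × 0.959 = 0.05946
  19: 1 × 64.1/1000 × 0.949 = 0.06083
  20: 1 × 72.1/1000 × 0.933 = 0.06727
  21: 1 × 72.8/1000 × 0.920 = 0.06698
  22: 1 × 82.2/1000 × 0.915 = 0.07521
  23: 1 × 98.0/1000 × 0.910 = 0.08918
Sum = 0.41893
NRR = 0.48309 × 0.41893 = 0.20238
An NRR under 1 implies long-run decline under these rates.

0.202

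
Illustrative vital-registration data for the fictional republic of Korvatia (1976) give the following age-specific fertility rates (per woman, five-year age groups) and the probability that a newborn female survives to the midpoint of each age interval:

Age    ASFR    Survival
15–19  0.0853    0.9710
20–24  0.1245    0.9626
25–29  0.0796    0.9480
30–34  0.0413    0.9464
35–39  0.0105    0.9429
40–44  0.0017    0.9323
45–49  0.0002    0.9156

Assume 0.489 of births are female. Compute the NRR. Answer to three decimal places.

0.804

Proportion female at birth = 0.489.
Weighting each age-specific rate by interval width and survival:
  15–19: 5 × 0.0853 × 0.9710 = 0.41413
  20–24: 5 × 0.1245 × 0.9626 = 0.59922
  25–29: 5 × 0.0796 × 0.9480 = 0.37730
  30–34: 5 × 0.0413 × 0.9464 = 0.19543
  35–39: 5 × 0.0105 × 0.9429 = 0.04950
  40–44: 5 × 0.0017 × 0.9323 = 0.00792
  45–49: 5 × 0.0002 × 0.9156 = 0.00092
Sum = 1.64442
NRR = 0.489 × 1.64442 = 0.80412
NRR < 1, so the cohort does not fully replace itself.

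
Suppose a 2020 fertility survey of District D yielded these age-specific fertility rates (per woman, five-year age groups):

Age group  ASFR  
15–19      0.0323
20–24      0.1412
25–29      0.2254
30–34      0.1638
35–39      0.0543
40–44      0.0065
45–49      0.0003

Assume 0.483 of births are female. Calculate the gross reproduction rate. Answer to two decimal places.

1.51

Proportion female at birth = 0.483.
Sum of ASFRs = 0.0323 + 0.1412 + 0.2254 + 0.1638 + 0.0543 + 0.0065 + 0.0003 = 0.6238
TFR = 5 × 0.6238 = 3.119
GRR = 0.483 × 3.119 = 1.50648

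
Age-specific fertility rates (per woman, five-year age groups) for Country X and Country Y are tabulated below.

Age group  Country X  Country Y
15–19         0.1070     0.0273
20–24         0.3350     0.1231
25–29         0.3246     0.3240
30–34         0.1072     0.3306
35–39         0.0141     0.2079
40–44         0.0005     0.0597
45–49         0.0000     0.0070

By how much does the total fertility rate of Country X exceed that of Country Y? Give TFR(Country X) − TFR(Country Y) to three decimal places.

Country X:
  Sum of ASFRs = 0.1070 + 0.3350 + 0.3246 + 0.1072 + 0.0141 + 0.0005 + 0.0000 = 0.8884
  TFR = 5 × 0.8884 = 4.442
Country Y:
  Sum of ASFRs = 0.0273 + 0.1231 + 0.3240 + 0.3306 + 0.2079 + 0.0597 + 0.0070 = 1.0796
  TFR = 5 × 1.0796 = 5.398
Difference = 4.442 − 5.398 = -0.956

-0.956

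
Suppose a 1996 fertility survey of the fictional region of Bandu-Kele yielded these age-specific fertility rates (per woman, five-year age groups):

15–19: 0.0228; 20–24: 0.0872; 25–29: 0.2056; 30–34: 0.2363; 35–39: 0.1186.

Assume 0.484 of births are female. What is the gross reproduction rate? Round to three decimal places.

1.623

Proportion female at birth = 0.484.
Sum of ASFRs = 0.0228 + 0.0872 + 0.2056 + 0.2363 + 0.1186 = 0.6705
TFR = 5 × 0.6705 = 3.3525
GRR = 0.484 × 3.3525 = 1.62261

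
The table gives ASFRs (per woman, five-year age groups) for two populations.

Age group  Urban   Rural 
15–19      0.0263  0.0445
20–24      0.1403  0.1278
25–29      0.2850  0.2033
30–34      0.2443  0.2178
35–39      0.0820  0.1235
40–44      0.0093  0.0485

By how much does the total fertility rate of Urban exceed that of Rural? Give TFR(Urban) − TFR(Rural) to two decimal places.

0.11

Urban:
  Sum of ASFRs = 0.0263 + 0.1403 + 0.2850 + 0.2443 + 0.0820 + 0.0093 = 0.7872
  TFR = 5 × 0.7872 = 3.936
Rural:
  Sum of ASFRs = 0.0445 + 0.1278 + 0.2033 + 0.2178 + 0.1235 + 0.0485 = 0.7654
  TFR = 5 × 0.7654 = 3.827
Difference = 3.936 − 3.827 = 0.109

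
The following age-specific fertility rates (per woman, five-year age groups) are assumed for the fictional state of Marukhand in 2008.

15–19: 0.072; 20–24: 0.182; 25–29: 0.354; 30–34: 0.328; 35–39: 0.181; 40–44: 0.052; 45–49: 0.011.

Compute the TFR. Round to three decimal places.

5.900

Sum of ASFRs = 0.072 + 0.182 + 0.354 + 0.328 + 0.181 + 0.052 + 0.011 = 1.180
TFR = 5 × 1.180 = 5.9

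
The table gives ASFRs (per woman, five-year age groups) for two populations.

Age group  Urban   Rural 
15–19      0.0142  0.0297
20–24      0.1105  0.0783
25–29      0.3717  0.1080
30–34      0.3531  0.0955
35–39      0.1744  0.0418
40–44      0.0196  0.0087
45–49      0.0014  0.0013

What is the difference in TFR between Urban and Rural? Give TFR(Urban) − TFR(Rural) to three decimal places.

3.408

Urban:
  Sum of ASFRs = 0.0142 + 0.1105 + 0.3717 + 0.3531 + 0.1744 + 0.0196 + 0.0014 = 1.0449
  TFR = 5 × 1.0449 = 5.2245
Rural:
  Sum of ASFRs = 0.0297 + 0.0783 + 0.1080 + 0.0955 + 0.0418 + 0.0087 + 0.0013 = 0.3633
  TFR = 5 × 0.3633 = 1.8165
Difference = 5.2245 − 1.8165 = 3.408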